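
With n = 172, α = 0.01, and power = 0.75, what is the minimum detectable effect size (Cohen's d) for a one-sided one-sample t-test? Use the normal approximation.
d ≈ 0.23

Minimum detectable effect (one-sample t-test, normal approximation):
d = (z_α + z_β) / √n
d = (2.326 + 0.674) / √172
d = 3.001 / 13.115
d ≈ 0.23

By Cohen's convention (0.2 small / 0.5 medium / 0.8 large): small effect.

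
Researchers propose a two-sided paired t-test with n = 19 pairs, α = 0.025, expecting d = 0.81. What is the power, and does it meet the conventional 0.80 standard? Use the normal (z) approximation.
Power ≈ 0.90; the study is adequately powered (power ≥ 0.80)

Power calculation (paired t-test, normal approximation):
z_β = d · √n - z_{α/2}
z_β = 0.81 · √19 - 2.241
z_β = 0.81 · 4.359 - 2.241
z_β = 1.289

Power = Φ(z_β) = Φ(1.289) ≈ 0.901

Effect size d = 0.81 is large by Cohen's convention (0.2/0.5/0.8).

Threshold: power ≥ 0.80 is conventionally adequate.
Power ≈ 0.90 → the study is adequately powered (power ≥ 0.80).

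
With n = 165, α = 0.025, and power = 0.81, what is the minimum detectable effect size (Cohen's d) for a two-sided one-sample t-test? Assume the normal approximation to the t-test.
d ≈ 0.24

Minimum detectable effect (one-sample t-test, normal approximation):
d = (z_{α/2} + z_β) / √n
d = (2.241 + 0.878) / √165
d = 3.119 / 12.845
d ≈ 0.24

By Cohen's convention (0.2 small / 0.5 medium / 0.8 large): small effect.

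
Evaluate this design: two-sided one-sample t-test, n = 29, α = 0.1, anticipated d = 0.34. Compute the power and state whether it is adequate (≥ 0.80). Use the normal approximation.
Power ≈ 0.57; the study is underpowered (power < 0.80)

Power calculation (one-sample t-test, normal approximation):
z_β = d · √n - z_{α/2}
z_β = 0.34 · √29 - 1.645
z_β = 0.34 · 5.385 - 1.645
z_β = 0.186

Power = Φ(z_β) = Φ(0.186) ≈ 0.574

Effect size d = 0.34 is small by Cohen's convention (0.2/0.5/0.8).

Threshold: power ≥ 0.80 is conventionally adequate.
Power ≈ 0.57 → the study is underpowered (power < 0.80).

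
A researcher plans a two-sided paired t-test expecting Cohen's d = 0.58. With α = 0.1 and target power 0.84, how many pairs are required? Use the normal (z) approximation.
n = 21 pairs

Sample size formula (paired t-test, normal approximation):
n = ((z_{α/2} + z_β) / d)²

z_{α/2} = 1.645 (for α = 0.1, two-sided)
z_β = 0.994 (for power = 0.84)
d = 0.58

n = ((1.645 + 0.994) / 0.58)²
n = (4.550)²
n ≈ 20.70
Round up to the next whole number: n = 21 pairs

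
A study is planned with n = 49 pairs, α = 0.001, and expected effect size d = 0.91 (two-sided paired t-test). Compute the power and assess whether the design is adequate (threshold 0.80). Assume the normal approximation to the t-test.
Power ≈ 1.00; the study is adequately powered (power ≥ 0.80)

Power calculation (paired t-test, normal approximation):
z_β = d · √n - z_{α/2}
z_β = 0.91 · √49 - 3.291
z_β = 0.91 · 7.000 - 3.291
z_β = 3.079

Power = Φ(z_β) = Φ(3.079) ≈ 0.999

Effect size d = 0.91 is large by Cohen's convention (0.2/0.5/0.8).

Threshold: power ≥ 0.80 is conventionally adequate.
Power ≈ 1.00 → the study is adequately powered (power ≥ 0.80).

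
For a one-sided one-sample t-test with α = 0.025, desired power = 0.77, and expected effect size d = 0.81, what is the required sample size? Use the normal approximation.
n = 12

Sample size formula (one-sample t-test, normal approximation):
n = ((z_α + z_β) / d)²

z_α = 1.960 (for α = 0.025, one-sided)
z_β = 0.739 (for power = 0.77)
d = 0.81

n = ((1.960 + 0.739) / 0.81)²
n = (3.332)²
n ≈ 11.10
Round up to the next whole number: n = 12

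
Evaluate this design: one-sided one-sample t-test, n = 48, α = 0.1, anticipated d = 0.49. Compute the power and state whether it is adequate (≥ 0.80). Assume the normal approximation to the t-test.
Power ≈ 0.98; the study is adequately powered (power ≥ 0.80)

Power calculation (one-sample t-test, normal approximation):
z_β = d · √n - z_α
z_β = 0.49 · √48 - 1.282
z_β = 0.49 · 6.928 - 1.282
z_β = 2.113

Power = Φ(z_β) = Φ(2.113) ≈ 0.983

Effect size d = 0.49 is small by Cohen's convention (0.2/0.5/0.8).

Threshold: power ≥ 0.80 is conventionally adequate.
Power ≈ 0.98 → the study is adequately powered (power ≥ 0.80).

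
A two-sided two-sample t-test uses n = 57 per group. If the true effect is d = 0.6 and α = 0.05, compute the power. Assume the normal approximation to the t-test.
Power ≈ 0.89

Power calculation (two-sample t-test, normal approximation):
z_β = d · √(n/2) - z_{α/2}
z_β = 0.6 · √(57/2) - 1.960
z_β = 0.6 · 5.339 - 1.960
z_β = 1.243

Power = Φ(z_β) = Φ(1.243) ≈ 0.893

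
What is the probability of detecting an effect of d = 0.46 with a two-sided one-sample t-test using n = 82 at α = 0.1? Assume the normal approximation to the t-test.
Power ≈ 0.99

Power calculation (one-sample t-test, normal approximation):
z_β = d · √n - z_{α/2}
z_β = 0.46 · √82 - 1.645
z_β = 0.46 · 9.055 - 1.645
z_β = 2.521

Power = Φ(z_β) = Φ(2.521) ≈ 0.994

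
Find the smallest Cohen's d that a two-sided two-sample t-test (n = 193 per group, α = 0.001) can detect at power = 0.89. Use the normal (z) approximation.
d ≈ 0.46

Minimum detectable effect (two-sample t-test, normal approximation):
d = (z_{α/2} + z_β) / √(n/2)
d = (3.291 + 1.227) / √(193/2)
d = 4.517 / 9.823
d ≈ 0.46

By Cohen's convention (0.2 small / 0.5 medium / 0.8 large): small effect.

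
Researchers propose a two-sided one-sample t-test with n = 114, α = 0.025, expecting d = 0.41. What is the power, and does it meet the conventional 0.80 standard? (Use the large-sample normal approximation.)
Power ≈ 0.98; the study is adequately powered (power ≥ 0.80)

Power calculation (one-sample t-test, normal approximation):
z_β = d · √n - z_{α/2}
z_β = 0.41 · √114 - 2.241
z_β = 0.41 · 10.677 - 2.241
z_β = 2.136

Power = Φ(z_β) = Φ(2.136) ≈ 0.984

Effect size d = 0.41 is small by Cohen's convention (0.2/0.5/0.8).

Threshold: power ≥ 0.80 is conventionally adequate.
Power ≈ 0.98 → the study is adequately powered (power ≥ 0.80).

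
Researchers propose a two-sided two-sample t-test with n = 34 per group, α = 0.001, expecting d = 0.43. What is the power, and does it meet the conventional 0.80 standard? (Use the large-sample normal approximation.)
Power ≈ 0.06; the study is underpowered (power < 0.80)

Power calculation (two-sample t-test, normal approximation):
z_β = d · √(n/2) - z_{α/2}
z_β = 0.43 · √(34/2) - 3.291
z_β = 0.43 · 4.123 - 3.291
z_β = -1.518

Power = Φ(z_β) = Φ(-1.518) ≈ 0.065

Effect size d = 0.43 is small by Cohen's convention (0.2/0.5/0.8).

Threshold: power ≥ 0.80 is conventionally adequate.
Power ≈ 0.06 → the study is underpowered (power < 0.80).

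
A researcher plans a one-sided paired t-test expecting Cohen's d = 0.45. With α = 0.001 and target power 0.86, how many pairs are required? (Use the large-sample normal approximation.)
n = 86 pairs

Sample size formula (paired t-test, normal approximation):
n = ((z_α + z_β) / d)²

z_α = 3.090 (for α = 0.001, one-sided)
z_β = 1.080 (for power = 0.86)
d = 0.45

n = ((3.090 + 1.080) / 0.45)²
n = (9.267)²
n ≈ 85.88
Round up to the next whole number: n = 86 pairs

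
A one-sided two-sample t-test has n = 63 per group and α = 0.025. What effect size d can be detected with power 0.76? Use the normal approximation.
d ≈ 0.48

Minimum detectable effect (two-sample t-test, normal approximation):
d = (z_α + z_β) / √(n/2)
d = (1.960 + 0.706) / √(63/2)
d = 2.666 / 5.612
d ≈ 0.48

By Cohen's convention (0.2 small / 0.5 medium / 0.8 large): small effect.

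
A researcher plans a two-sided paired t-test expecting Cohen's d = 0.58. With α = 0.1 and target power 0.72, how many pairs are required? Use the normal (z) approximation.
n = 15 pairs

Sample size formula (paired t-test, normal approximation):
n = ((z_{α/2} + z_β) / d)²

z_{α/2} = 1.645 (for α = 0.1, two-sided)
z_β = 0.583 (for power = 0.72)
d = 0.58

n = ((1.645 + 0.583) / 0.58)²
n = (3.841)²
n ≈ 14.75
Round up to the next whole number: n = 15 pairs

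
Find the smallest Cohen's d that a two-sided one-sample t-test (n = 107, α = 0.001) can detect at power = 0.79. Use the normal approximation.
d ≈ 0.40

Minimum detectable effect (one-sample t-test, normal approximation):
d = (z_{α/2} + z_β) / √n
d = (3.291 + 0.806) / √107
d = 4.097 / 10.344
d ≈ 0.40

By Cohen's convention (0.2 small / 0.5 medium / 0.8 large): small effect.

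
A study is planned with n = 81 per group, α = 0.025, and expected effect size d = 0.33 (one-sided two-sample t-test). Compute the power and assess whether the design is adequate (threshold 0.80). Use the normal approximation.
Power ≈ 0.56; the study is underpowered (power < 0.80)

Power calculation (two-sample t-test, normal approximation):
z_β = d · √(n/2) - z_α
z_β = 0.33 · √(81/2) - 1.960
z_β = 0.33 · 6.364 - 1.960
z_β = 0.140

Power = Φ(z_β) = Φ(0.140) ≈ 0.556

Effect size d = 0.33 is small by Cohen's convention (0.2/0.5/0.8).

Threshold: power ≥ 0.80 is conventionally adequate.
Power ≈ 0.56 → the study is underpowered (power < 0.80).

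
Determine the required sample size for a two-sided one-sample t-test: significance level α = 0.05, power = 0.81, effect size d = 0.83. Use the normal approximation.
n = 12

Sample size formula (one-sample t-test, normal approximation):
n = ((z_{α/2} + z_β) / d)²

z_{α/2} = 1.960 (for α = 0.05, two-sided)
z_β = 0.878 (for power = 0.81)
d = 0.83

n = ((1.960 + 0.878) / 0.83)²
n = (3.419)²
n ≈ 11.69
Round up to the next whole number: n = 12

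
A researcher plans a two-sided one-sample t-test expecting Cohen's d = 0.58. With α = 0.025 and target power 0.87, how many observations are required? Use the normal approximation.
n = 34

Sample size formula (one-sample t-test, normal approximation):
n = ((z_{α/2} + z_β) / d)²

z_{α/2} = 2.241 (for α = 0.025, two-sided)
z_β = 1.126 (for power = 0.87)
d = 0.58

n = ((2.241 + 1.126) / 0.58)²
n = (5.805)²
n ≈ 33.70
Round up to the next whole number: n = 34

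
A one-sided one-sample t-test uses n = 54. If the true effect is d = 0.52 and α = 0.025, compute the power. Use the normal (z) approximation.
Power ≈ 0.97

Power calculation (one-sample t-test, normal approximation):
z_β = d · √n - z_α
z_β = 0.52 · √54 - 1.960
z_β = 0.52 · 7.348 - 1.960
z_β = 1.861

Power = Φ(z_β) = Φ(1.861) ≈ 0.969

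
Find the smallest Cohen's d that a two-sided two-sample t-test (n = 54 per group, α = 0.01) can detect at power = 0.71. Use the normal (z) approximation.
d ≈ 0.60

Minimum detectable effect (two-sample t-test, normal approximation):
d = (z_{α/2} + z_β) / √(n/2)
d = (2.576 + 0.553) / √(54/2)
d = 3.129 / 5.196
d ≈ 0.60

By Cohen's convention (0.2 small / 0.5 medium / 0.8 large): medium effect.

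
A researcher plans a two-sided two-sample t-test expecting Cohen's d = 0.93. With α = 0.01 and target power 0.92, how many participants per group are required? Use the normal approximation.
n = 37 per group

Sample size formula (two-sample t-test, normal approximation):
n = 2 · ((z_{α/2} + z_β) / d)²

z_{α/2} = 2.576 (for α = 0.01, two-sided)
z_β = 1.405 (for power = 0.92)
d = 0.93

n = 2 · ((2.576 + 1.405) / 0.93)²
n = 2 · (4.281)²
n ≈ 36.65
Round up to the next whole number: n = 37 per group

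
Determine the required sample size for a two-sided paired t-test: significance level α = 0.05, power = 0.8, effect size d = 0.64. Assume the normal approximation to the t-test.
n = 20 pairs

Sample size formula (paired t-test, normal approximation):
n = ((z_{α/2} + z_β) / d)²

z_{α/2} = 1.960 (for α = 0.05, two-sided)
z_β = 0.842 (for power = 0.8)
d = 0.64

n = ((1.960 + 0.842) / 0.64)²
n = (4.378)²
n ≈ 19.17
Round up to the next whole number: n = 20 pairs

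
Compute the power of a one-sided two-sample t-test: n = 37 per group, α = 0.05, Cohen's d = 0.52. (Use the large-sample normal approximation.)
Power ≈ 0.72

Power calculation (two-sample t-test, normal approximation):
z_β = d · √(n/2) - z_α
z_β = 0.52 · √(37/2) - 1.645
z_β = 0.52 · 4.301 - 1.645
z_β = 0.592

Power = Φ(z_β) = Φ(0.592) ≈ 0.723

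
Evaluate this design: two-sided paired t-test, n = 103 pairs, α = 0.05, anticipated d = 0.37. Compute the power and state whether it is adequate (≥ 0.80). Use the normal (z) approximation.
Power ≈ 0.96; the study is adequately powered (power ≥ 0.80)

Power calculation (paired t-test, normal approximation):
z_β = d · √n - z_{α/2}
z_β = 0.37 · √103 - 1.960
z_β = 0.37 · 10.149 - 1.960
z_β = 1.795

Power = Φ(z_β) = Φ(1.795) ≈ 0.964

Effect size d = 0.37 is small by Cohen's convention (0.2/0.5/0.8).

Threshold: power ≥ 0.80 is conventionally adequate.
Power ≈ 0.96 → the study is adequately powered (power ≥ 0.80).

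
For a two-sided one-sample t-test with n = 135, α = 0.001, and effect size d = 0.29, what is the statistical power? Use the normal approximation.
Power ≈ 0.53

Power calculation (one-sample t-test, normal approximation):
z_β = d · √n - z_{α/2}
z_β = 0.29 · √135 - 3.291
z_β = 0.29 · 11.619 - 3.291
z_β = 0.079

Power = Φ(z_β) = Φ(0.079) ≈ 0.531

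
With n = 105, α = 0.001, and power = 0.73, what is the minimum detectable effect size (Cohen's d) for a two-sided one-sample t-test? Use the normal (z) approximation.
d ≈ 0.38

Minimum detectable effect (one-sample t-test, normal approximation):
d = (z_{α/2} + z_β) / √n
d = (3.291 + 0.613) / √105
d = 3.903 / 10.247
d ≈ 0.38

By Cohen's convention (0.2 small / 0.5 medium / 0.8 large): small effect.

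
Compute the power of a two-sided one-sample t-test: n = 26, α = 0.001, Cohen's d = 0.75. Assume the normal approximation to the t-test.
Power ≈ 0.70

Power calculation (one-sample t-test, normal approximation):
z_β = d · √n - z_{α/2}
z_β = 0.75 · √26 - 3.291
z_β = 0.75 · 5.099 - 3.291
z_β = 0.534

Power = Φ(z_β) = Φ(0.534) ≈ 0.703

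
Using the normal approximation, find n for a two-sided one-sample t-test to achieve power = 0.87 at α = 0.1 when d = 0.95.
n = 9

Sample size formula (one-sample t-test, normal approximation):
n = ((z_{α/2} + z_β) / d)²

z_{α/2} = 1.645 (for α = 0.1, two-sided)
z_β = 1.126 (for power = 0.87)
d = 0.95

n = ((1.645 + 1.126) / 0.95)²
n = (2.917)²
n ≈ 8.51
Round up to the next whole number: n = 9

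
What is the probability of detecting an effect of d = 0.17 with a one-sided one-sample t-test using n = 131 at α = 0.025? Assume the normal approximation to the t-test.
Power ≈ 0.49

Power calculation (one-sample t-test, normal approximation):
z_β = d · √n - z_α
z_β = 0.17 · √131 - 1.960
z_β = 0.17 · 11.446 - 1.960
z_β = -0.014

Power = Φ(z_β) = Φ(-0.014) ≈ 0.494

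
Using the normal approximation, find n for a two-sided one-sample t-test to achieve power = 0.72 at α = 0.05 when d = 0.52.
n = 24

Sample size formula (one-sample t-test, normal approximation):
n = ((z_{α/2} + z_β) / d)²

z_{α/2} = 1.960 (for α = 0.05, two-sided)
z_β = 0.583 (for power = 0.72)
d = 0.52

n = ((1.960 + 0.583) / 0.52)²
n = (4.890)²
n ≈ 23.91
Round up to the next whole number: n = 24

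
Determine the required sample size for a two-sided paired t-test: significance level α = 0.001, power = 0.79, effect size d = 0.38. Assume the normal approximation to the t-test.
n = 117 pairs

Sample size formula (paired t-test, normal approximation):
n = ((z_{α/2} + z_β) / d)²

z_{α/2} = 3.291 (for α = 0.001, two-sided)
z_β = 0.806 (for power = 0.79)
d = 0.38

n = ((3.291 + 0.806) / 0.38)²
n = (10.782)²
n ≈ 116.25
Round up to the next whole number: n = 117 pairs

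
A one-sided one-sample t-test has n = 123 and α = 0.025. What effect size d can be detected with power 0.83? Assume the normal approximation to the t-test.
d ≈ 0.26

Minimum detectable effect (one-sample t-test, normal approximation):
d = (z_α + z_β) / √n
d = (1.960 + 0.954) / √123
d = 2.914 / 11.091
d ≈ 0.26

By Cohen's convention (0.2 small / 0.5 medium / 0.8 large): small effect.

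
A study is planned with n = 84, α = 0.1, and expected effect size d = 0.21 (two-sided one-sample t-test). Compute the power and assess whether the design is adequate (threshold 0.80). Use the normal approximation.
Power ≈ 0.61; the study is underpowered (power < 0.80)

Power calculation (one-sample t-test, normal approximation):
z_β = d · √n - z_{α/2}
z_β = 0.21 · √84 - 1.645
z_β = 0.21 · 9.165 - 1.645
z_β = 0.280

Power = Φ(z_β) = Φ(0.280) ≈ 0.610

Effect size d = 0.21 is small by Cohen's convention (0.2/0.5/0.8).

Threshold: power ≥ 0.80 is conventionally adequate.
Power ≈ 0.61 → the study is underpowered (power < 0.80).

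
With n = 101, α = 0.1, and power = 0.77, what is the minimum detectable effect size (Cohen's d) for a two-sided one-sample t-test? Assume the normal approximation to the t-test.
d ≈ 0.24

Minimum detectable effect (one-sample t-test, normal approximation):
d = (z_{α/2} + z_β) / √n
d = (1.645 + 0.739) / √101
d = 2.384 / 10.050
d ≈ 0.24

By Cohen's convention (0.2 small / 0.5 medium / 0.8 large): small effect.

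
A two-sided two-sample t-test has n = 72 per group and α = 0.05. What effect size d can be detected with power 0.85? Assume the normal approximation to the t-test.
d ≈ 0.50

Minimum detectable effect (two-sample t-test, normal approximation):
d = (z_{α/2} + z_β) / √(n/2)
d = (1.960 + 1.036) / √(72/2)
d = 2.996 / 6.000
d ≈ 0.50

By Cohen's convention (0.2 small / 0.5 medium / 0.8 large): medium effect.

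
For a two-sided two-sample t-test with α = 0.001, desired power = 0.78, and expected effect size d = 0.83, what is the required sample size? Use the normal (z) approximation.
n = 48 per group

Sample size formula (two-sample t-test, normal approximation):
n = 2 · ((z_{α/2} + z_β) / d)²

z_{α/2} = 3.291 (for α = 0.001, two-sided)
z_β = 0.772 (for power = 0.78)
d = 0.83

n = 2 · ((3.291 + 0.772) / 0.83)²
n = 2 · (4.895)²
n ≈ 47.92
Round up to the next whole number: n = 48 per group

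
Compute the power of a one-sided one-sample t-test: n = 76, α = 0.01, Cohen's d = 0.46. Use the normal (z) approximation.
Power ≈ 0.95

Power calculation (one-sample t-test, normal approximation):
z_β = d · √n - z_α
z_β = 0.46 · √76 - 2.326
z_β = 0.46 · 8.718 - 2.326
z_β = 1.684

Power = Φ(z_β) = Φ(1.684) ≈ 0.954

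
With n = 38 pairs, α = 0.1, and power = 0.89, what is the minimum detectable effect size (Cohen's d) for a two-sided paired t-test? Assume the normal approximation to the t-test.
d ≈ 0.47

Minimum detectable effect (paired t-test, normal approximation):
d = (z_{α/2} + z_β) / √n
d = (1.645 + 1.227) / √38
d = 2.871 / 6.164
d ≈ 0.47

By Cohen's convention (0.2 small / 0.5 medium / 0.8 large): small effect.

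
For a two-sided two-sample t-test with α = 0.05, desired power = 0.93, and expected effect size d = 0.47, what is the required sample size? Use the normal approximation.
n = 107 per group

Sample size formula (two-sample t-test, normal approximation):
n = 2 · ((z_{α/2} + z_β) / d)²

z_{α/2} = 1.960 (for α = 0.05, two-sided)
z_β = 1.476 (for power = 0.93)
d = 0.47

n = 2 · ((1.960 + 1.476) / 0.47)²
n = 2 · (7.311)²
n ≈ 106.90
Round up to the next whole number: n = 107 per group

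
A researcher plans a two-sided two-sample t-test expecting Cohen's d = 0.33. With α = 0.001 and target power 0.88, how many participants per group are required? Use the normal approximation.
n = 367 per group

Sample size formula (two-sample t-test, normal approximation):
n = 2 · ((z_{α/2} + z_β) / d)²

z_{α/2} = 3.291 (for α = 0.001, two-sided)
z_β = 1.175 (for power = 0.88)
d = 0.33

n = 2 · ((3.291 + 1.175) / 0.33)²
n = 2 · (13.533)²
n ≈ 366.28
Round up to the next whole number: n = 367 per group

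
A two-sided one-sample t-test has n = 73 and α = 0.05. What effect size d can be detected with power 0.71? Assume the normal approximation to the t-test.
d ≈ 0.29

Minimum detectable effect (one-sample t-test, normal approximation):
d = (z_{α/2} + z_β) / √n
d = (1.960 + 0.553) / √73
d = 2.513 / 8.544
d ≈ 0.29

By Cohen's convention (0.2 small / 0.5 medium / 0.8 large): small effect.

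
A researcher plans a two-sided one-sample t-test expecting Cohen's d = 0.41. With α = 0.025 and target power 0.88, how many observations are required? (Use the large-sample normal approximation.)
n = 70

Sample size formula (one-sample t-test, normal approximation):
n = ((z_{α/2} + z_β) / d)²

z_{α/2} = 2.241 (for α = 0.025, two-sided)
z_β = 1.175 (for power = 0.88)
d = 0.41

n = ((2.241 + 1.175) / 0.41)²
n = (8.332)²
n ≈ 69.42
Round up to the next whole number: n = 70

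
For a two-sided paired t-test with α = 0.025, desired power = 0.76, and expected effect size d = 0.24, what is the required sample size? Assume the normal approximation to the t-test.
n = 151 pairs

Sample size formula (paired t-test, normal approximation):
n = ((z_{α/2} + z_β) / d)²

z_{α/2} = 2.241 (for α = 0.025, two-sided)
z_β = 0.706 (for power = 0.76)
d = 0.24

n = ((2.241 + 0.706) / 0.24)²
n = (12.279)²
n ≈ 150.77
Round up to the next whole number: n = 151 pairs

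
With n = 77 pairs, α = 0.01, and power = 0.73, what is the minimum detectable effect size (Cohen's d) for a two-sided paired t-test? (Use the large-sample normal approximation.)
d ≈ 0.36

Minimum detectable effect (paired t-test, normal approximation):
d = (z_{α/2} + z_β) / √n
d = (2.576 + 0.613) / √77
d = 3.189 / 8.775
d ≈ 0.36

By Cohen's convention (0.2 small / 0.5 medium / 0.8 large): small effect.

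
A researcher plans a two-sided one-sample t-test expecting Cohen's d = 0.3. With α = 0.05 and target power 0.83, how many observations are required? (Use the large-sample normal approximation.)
n = 95

Sample size formula (one-sample t-test, normal approximation):
n = ((z_{α/2} + z_β) / d)²

z_{α/2} = 1.960 (for α = 0.05, two-sided)
z_β = 0.954 (for power = 0.83)
d = 0.3

n = ((1.960 + 0.954) / 0.3)²
n = (9.713)²
n ≈ 94.34
Round up to the next whole number: n = 95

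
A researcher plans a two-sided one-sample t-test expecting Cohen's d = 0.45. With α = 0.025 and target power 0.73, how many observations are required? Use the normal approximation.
n = 41

Sample size formula (one-sample t-test, normal approximation):
n = ((z_{α/2} + z_β) / d)²

z_{α/2} = 2.241 (for α = 0.025, two-sided)
z_β = 0.613 (for power = 0.73)
d = 0.45

n = ((2.241 + 0.613) / 0.45)²
n = (6.342)²
n ≈ 40.22
Round up to the next whole number: n = 41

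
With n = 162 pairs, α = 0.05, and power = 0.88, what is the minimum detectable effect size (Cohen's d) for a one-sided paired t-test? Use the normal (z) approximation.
d ≈ 0.22

Minimum detectable effect (paired t-test, normal approximation):
d = (z_α + z_β) / √n
d = (1.645 + 1.175) / √162
d = 2.820 / 12.728
d ≈ 0.22

By Cohen's convention (0.2 small / 0.5 medium / 0.8 large): small effect.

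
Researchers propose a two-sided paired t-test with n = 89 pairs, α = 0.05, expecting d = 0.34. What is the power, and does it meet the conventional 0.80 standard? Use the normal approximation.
Power ≈ 0.89; the study is adequately powered (power ≥ 0.80)

Power calculation (paired t-test, normal approximation):
z_β = d · √n - z_{α/2}
z_β = 0.34 · √89 - 1.960
z_β = 0.34 · 9.434 - 1.960
z_β = 1.248

Power = Φ(z_β) = Φ(1.248) ≈ 0.894

Effect size d = 0.34 is small by Cohen's convention (0.2/0.5/0.8).

Threshold: power ≥ 0.80 is conventionally adequate.
Power ≈ 0.89 → the study is adequately powered (power ≥ 0.80).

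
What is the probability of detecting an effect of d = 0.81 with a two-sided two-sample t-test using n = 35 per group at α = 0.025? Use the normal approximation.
Power ≈ 0.87

Power calculation (two-sample t-test, normal approximation):
z_β = d · √(n/2) - z_{α/2}
z_β = 0.81 · √(35/2) - 2.241
z_β = 0.81 · 4.183 - 2.241
z_β = 1.147

Power = Φ(z_β) = Φ(1.147) ≈ 0.874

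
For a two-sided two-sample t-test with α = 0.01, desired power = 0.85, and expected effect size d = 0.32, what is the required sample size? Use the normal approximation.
n = 255 per group

Sample size formula (two-sample t-test, normal approximation):
n = 2 · ((z_{α/2} + z_β) / d)²

z_{α/2} = 2.576 (for α = 0.01, two-sided)
z_β = 1.036 (for power = 0.85)
d = 0.32

n = 2 · ((2.576 + 1.036) / 0.32)²
n = 2 · (11.288)²
n ≈ 254.84
Round up to the next whole number: n = 255 per group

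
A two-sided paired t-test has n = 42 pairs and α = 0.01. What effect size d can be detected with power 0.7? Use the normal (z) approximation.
d ≈ 0.48

Minimum detectable effect (paired t-test, normal approximation):
d = (z_{α/2} + z_β) / √n
d = (2.576 + 0.524) / √42
d = 3.100 / 6.481
d ≈ 0.48

By Cohen's convention (0.2 small / 0.5 medium / 0.8 large): small effect.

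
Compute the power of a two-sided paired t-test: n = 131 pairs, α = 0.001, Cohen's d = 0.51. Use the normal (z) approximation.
Power ≈ 0.99

Power calculation (paired t-test, normal approximation):
z_β = d · √n - z_{α/2}
z_β = 0.51 · √131 - 3.291
z_β = 0.51 · 11.446 - 3.291
z_β = 2.547

Power = Φ(z_β) = Φ(2.547) ≈ 0.995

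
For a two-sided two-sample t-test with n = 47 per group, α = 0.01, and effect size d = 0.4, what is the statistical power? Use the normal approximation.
Power ≈ 0.26

Power calculation (two-sample t-test, normal approximation):
z_β = d · √(n/2) - z_{α/2}
z_β = 0.4 · √(47/2) - 2.576
z_β = 0.4 · 4.848 - 2.576
z_β = -0.637

Power = Φ(z_β) = Φ(-0.637) ≈ 0.262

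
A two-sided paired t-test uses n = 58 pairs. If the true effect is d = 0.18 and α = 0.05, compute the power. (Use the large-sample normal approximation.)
Power ≈ 0.28

Power calculation (paired t-test, normal approximation):
z_β = d · √n - z_{α/2}
z_β = 0.18 · √58 - 1.960
z_β = 0.18 · 7.616 - 1.960
z_β = -0.589

Power = Φ(z_β) = Φ(-0.589) ≈ 0.278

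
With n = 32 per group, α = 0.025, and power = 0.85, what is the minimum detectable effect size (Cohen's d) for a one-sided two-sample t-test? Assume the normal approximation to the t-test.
d ≈ 0.75

Minimum detectable effect (two-sample t-test, normal approximation):
d = (z_α + z_β) / √(n/2)
d = (1.960 + 1.036) / √(32/2)
d = 2.996 / 4.000
d ≈ 0.75

By Cohen's convention (0.2 small / 0.5 medium / 0.8 large): medium effect.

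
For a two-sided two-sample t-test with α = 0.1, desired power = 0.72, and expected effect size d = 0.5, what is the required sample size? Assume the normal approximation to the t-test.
n = 40 per group

Sample size formula (two-sample t-test, normal approximation):
n = 2 · ((z_{α/2} + z_β) / d)²

z_{α/2} = 1.645 (for α = 0.1, two-sided)
z_β = 0.583 (for power = 0.72)
d = 0.5

n = 2 · ((1.645 + 0.583) / 0.5)²
n = 2 · (4.456)²
n ≈ 39.71
Round up to the next whole number: n = 40 per group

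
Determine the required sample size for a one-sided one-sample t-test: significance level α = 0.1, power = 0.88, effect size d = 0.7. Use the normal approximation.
n = 13

Sample size formula (one-sample t-test, normal approximation):
n = ((z_α + z_β) / d)²

z_α = 1.282 (for α = 0.1, one-sided)
z_β = 1.175 (for power = 0.88)
d = 0.7

n = ((1.282 + 1.175) / 0.7)²
n = (3.510)²
n ≈ 12.32
Round up to the next whole number: n = 13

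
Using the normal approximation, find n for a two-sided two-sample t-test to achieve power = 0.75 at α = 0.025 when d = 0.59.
n = 49 per group

Sample size formula (two-sample t-test, normal approximation):
n = 2 · ((z_{α/2} + z_β) / d)²

z_{α/2} = 2.241 (for α = 0.025, two-sided)
z_β = 0.674 (for power = 0.75)
d = 0.59

n = 2 · ((2.241 + 0.674) / 0.59)²
n = 2 · (4.941)²
n ≈ 48.83
Round up to the next whole number: n = 49 per group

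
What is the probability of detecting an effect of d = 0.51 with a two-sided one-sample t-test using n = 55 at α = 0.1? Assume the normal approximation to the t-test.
Power ≈ 0.98

Power calculation (one-sample t-test, normal approximation):
z_β = d · √n - z_{α/2}
z_β = 0.51 · √55 - 1.645
z_β = 0.51 · 7.416 - 1.645
z_β = 2.137

Power = Φ(z_β) = Φ(2.137) ≈ 0.984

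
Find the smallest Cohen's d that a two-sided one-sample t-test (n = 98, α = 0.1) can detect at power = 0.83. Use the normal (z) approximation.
d ≈ 0.26

Minimum detectable effect (one-sample t-test, normal approximation):
d = (z_{α/2} + z_β) / √n
d = (1.645 + 0.954) / √98
d = 2.599 / 9.899
d ≈ 0.26

By Cohen's convention (0.2 small / 0.5 medium / 0.8 large): small effect.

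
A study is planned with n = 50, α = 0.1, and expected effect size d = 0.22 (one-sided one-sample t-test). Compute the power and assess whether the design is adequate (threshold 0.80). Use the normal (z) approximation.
Power ≈ 0.61; the study is underpowered (power < 0.80)

Power calculation (one-sample t-test, normal approximation):
z_β = d · √n - z_α
z_β = 0.22 · √50 - 1.282
z_β = 0.22 · 7.071 - 1.282
z_β = 0.274

Power = Φ(z_β) = Φ(0.274) ≈ 0.608

Effect size d = 0.22 is small by Cohen's convention (0.2/0.5/0.8).

Threshold: power ≥ 0.80 is conventionally adequate.
Power ≈ 0.61 → the study is underpowered (power < 0.80).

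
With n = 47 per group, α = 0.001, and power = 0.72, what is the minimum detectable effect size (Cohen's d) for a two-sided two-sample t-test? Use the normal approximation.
d ≈ 0.80

Minimum detectable effect (two-sample t-test, normal approximation):
d = (z_{α/2} + z_β) / √(n/2)
d = (3.291 + 0.583) / √(47/2)
d = 3.873 / 4.848
d ≈ 0.80

By Cohen's convention (0.2 small / 0.5 medium / 0.8 large): large effect.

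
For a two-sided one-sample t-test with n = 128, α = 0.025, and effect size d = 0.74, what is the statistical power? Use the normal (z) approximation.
Power ≈ 1.00

Power calculation (one-sample t-test, normal approximation):
z_β = d · √n - z_{α/2}
z_β = 0.74 · √128 - 2.241
z_β = 0.74 · 11.314 - 2.241
z_β = 6.131

Power = Φ(z_β) = Φ(6.131) ≈ 1.000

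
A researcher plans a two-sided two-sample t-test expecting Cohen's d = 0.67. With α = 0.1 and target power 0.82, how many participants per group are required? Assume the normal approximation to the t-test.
n = 30 per group

Sample size formula (two-sample t-test, normal approximation):
n = 2 · ((z_{α/2} + z_β) / d)²

z_{α/2} = 1.645 (for α = 0.1, two-sided)
z_β = 0.915 (for power = 0.82)
d = 0.67

n = 2 · ((1.645 + 0.915) / 0.67)²
n = 2 · (3.821)²
n ≈ 29.20
Round up to the next whole number: n = 30 per group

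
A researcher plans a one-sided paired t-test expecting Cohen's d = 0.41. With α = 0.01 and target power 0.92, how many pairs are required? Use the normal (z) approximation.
n = 83 pairs

Sample size formula (paired t-test, normal approximation):
n = ((z_α + z_β) / d)²

z_α = 2.326 (for α = 0.01, one-sided)
z_β = 1.405 (for power = 0.92)
d = 0.41

n = ((2.326 + 1.405) / 0.41)²
n = (9.100)²
n ≈ 82.81
Round up to the next whole number: n = 83 pairs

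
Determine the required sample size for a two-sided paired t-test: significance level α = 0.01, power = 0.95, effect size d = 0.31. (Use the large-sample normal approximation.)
n = 186 pairs

Sample size formula (paired t-test, normal approximation):
n = ((z_{α/2} + z_β) / d)²

z_{α/2} = 2.576 (for α = 0.01, two-sided)
z_β = 1.645 (for power = 0.95)
d = 0.31

n = ((2.576 + 1.645) / 0.31)²
n = (13.616)²
n ≈ 185.40
Round up to the next whole number: n = 186 pairs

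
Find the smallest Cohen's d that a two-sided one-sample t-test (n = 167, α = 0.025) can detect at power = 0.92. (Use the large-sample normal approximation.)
d ≈ 0.28

Minimum detectable effect (one-sample t-test, normal approximation):
d = (z_{α/2} + z_β) / √n
d = (2.241 + 1.405) / √167
d = 3.646 / 12.923
d ≈ 0.28

By Cohen's convention (0.2 small / 0.5 medium / 0.8 large): small effect.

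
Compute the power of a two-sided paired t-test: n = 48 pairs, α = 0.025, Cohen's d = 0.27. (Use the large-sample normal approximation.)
Power ≈ 0.36

Power calculation (paired t-test, normal approximation):
z_β = d · √n - z_{α/2}
z_β = 0.27 · √48 - 2.241
z_β = 0.27 · 6.928 - 2.241
z_β = -0.371

Power = Φ(z_β) = Φ(-0.371) ≈ 0.355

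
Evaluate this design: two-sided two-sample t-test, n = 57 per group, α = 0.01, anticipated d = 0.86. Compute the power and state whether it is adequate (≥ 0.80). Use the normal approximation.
Power ≈ 0.98; the study is adequately powered (power ≥ 0.80)

Power calculation (two-sample t-test, normal approximation):
z_β = d · √(n/2) - z_{α/2}
z_β = 0.86 · √(57/2) - 2.576
z_β = 0.86 · 5.339 - 2.576
z_β = 2.015

Power = Φ(z_β) = Φ(2.015) ≈ 0.978

Effect size d = 0.86 is large by Cohen's convention (0.2/0.5/0.8).

Threshold: power ≥ 0.80 is conventionally adequate.
Power ≈ 0.98 → the study is adequately powered (power ≥ 0.80).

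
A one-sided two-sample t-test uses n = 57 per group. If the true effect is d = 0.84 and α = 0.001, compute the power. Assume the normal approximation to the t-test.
Power ≈ 0.92

Power calculation (two-sample t-test, normal approximation):
z_β = d · √(n/2) - z_α
z_β = 0.84 · √(57/2) - 3.090
z_β = 0.84 · 5.339 - 3.090
z_β = 1.394

Power = Φ(z_β) = Φ(1.394) ≈ 0.918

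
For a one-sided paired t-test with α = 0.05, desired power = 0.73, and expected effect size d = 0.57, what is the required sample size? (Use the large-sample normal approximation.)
n = 16 pairs

Sample size formula (paired t-test, normal approximation):
n = ((z_α + z_β) / d)²

z_α = 1.645 (for α = 0.05, one-sided)
z_β = 0.613 (for power = 0.73)
d = 0.57

n = ((1.645 + 0.613) / 0.57)²
n = (3.961)²
n ≈ 15.69
Round up to the next whole number: n = 16 pairs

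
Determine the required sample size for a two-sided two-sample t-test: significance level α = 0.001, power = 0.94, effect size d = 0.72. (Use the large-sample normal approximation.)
n = 91 per group

Sample size formula (two-sample t-test, normal approximation):
n = 2 · ((z_{α/2} + z_β) / d)²

z_{α/2} = 3.291 (for α = 0.001, two-sided)
z_β = 1.555 (for power = 0.94)
d = 0.72

n = 2 · ((3.291 + 1.555) / 0.72)²
n = 2 · (6.731)²
n ≈ 90.61
Round up to the next whole number: n = 91 per group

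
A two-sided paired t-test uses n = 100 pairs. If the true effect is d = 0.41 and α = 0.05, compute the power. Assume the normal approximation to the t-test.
Power ≈ 0.98

Power calculation (paired t-test, normal approximation):
z_β = d · √n - z_{α/2}
z_β = 0.41 · √100 - 1.960
z_β = 0.41 · 10.000 - 1.960
z_β = 2.140

Power = Φ(z_β) = Φ(2.140) ≈ 0.984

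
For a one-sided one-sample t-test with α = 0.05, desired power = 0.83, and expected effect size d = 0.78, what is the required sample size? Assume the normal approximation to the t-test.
n = 12

Sample size formula (one-sample t-test, normal approximation):
n = ((z_α + z_β) / d)²

z_α = 1.645 (for α = 0.05, one-sided)
z_β = 0.954 (for power = 0.83)
d = 0.78

n = ((1.645 + 0.954) / 0.78)²
n = (3.332)²
n ≈ 11.10
Round up to the next whole number: n = 12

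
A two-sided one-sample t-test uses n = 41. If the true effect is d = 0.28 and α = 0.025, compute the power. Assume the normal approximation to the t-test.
Power ≈ 0.33

Power calculation (one-sample t-test, normal approximation):
z_β = d · √n - z_{α/2}
z_β = 0.28 · √41 - 2.241
z_β = 0.28 · 6.403 - 2.241
z_β = -0.449

Power = Φ(z_β) = Φ(-0.449) ≈ 0.327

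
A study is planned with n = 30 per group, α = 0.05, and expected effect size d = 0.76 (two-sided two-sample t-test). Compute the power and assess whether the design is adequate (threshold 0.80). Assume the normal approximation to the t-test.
Power ≈ 0.84; the study is adequately powered (power ≥ 0.80)

Power calculation (two-sample t-test, normal approximation):
z_β = d · √(n/2) - z_{α/2}
z_β = 0.76 · √(30/2) - 1.960
z_β = 0.76 · 3.873 - 1.960
z_β = 0.984

Power = Φ(z_β) = Φ(0.984) ≈ 0.837

Effect size d = 0.76 is medium by Cohen's convention (0.2/0.5/0.8).

Threshold: power ≥ 0.80 is conventionally adequate.
Power ≈ 0.84 → the study is adequately powered (power ≥ 0.80).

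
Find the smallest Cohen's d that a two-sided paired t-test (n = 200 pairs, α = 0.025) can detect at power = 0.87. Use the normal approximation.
d ≈ 0.24

Minimum detectable effect (paired t-test, normal approximation):
d = (z_{α/2} + z_β) / √n
d = (2.241 + 1.126) / √200
d = 3.368 / 14.142
d ≈ 0.24

By Cohen's convention (0.2 small / 0.5 medium / 0.8 large): small effect.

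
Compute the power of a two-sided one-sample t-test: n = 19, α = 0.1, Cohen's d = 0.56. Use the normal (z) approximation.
Power ≈ 0.79

Power calculation (one-sample t-test, normal approximation):
z_β = d · √n - z_{α/2}
z_β = 0.56 · √19 - 1.645
z_β = 0.56 · 4.359 - 1.645
z_β = 0.796

Power = Φ(z_β) = Φ(0.796) ≈ 0.787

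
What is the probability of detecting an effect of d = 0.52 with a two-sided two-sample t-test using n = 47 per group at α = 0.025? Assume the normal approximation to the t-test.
Power ≈ 0.61

Power calculation (two-sample t-test, normal approximation):
z_β = d · √(n/2) - z_{α/2}
z_β = 0.52 · √(47/2) - 2.241
z_β = 0.52 · 4.848 - 2.241
z_β = 0.279

Power = Φ(z_β) = Φ(0.279) ≈ 0.610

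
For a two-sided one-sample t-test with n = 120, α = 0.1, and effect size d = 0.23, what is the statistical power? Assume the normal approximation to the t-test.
Power ≈ 0.81

Power calculation (one-sample t-test, normal approximation):
z_β = d · √n - z_{α/2}
z_β = 0.23 · √120 - 1.645
z_β = 0.23 · 10.954 - 1.645
z_β = 0.875

Power = Φ(z_β) = Φ(0.875) ≈ 0.809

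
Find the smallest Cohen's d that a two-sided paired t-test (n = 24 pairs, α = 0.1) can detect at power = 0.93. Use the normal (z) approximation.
d ≈ 0.64

Minimum detectable effect (paired t-test, normal approximation):
d = (z_{α/2} + z_β) / √n
d = (1.645 + 1.476) / √24
d = 3.121 / 4.899
d ≈ 0.64

By Cohen's convention (0.2 small / 0.5 medium / 0.8 large): medium effect.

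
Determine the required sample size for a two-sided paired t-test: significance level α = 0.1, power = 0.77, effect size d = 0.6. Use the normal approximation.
n = 16 pairs

Sample size formula (paired t-test, normal approximation):
n = ((z_{α/2} + z_β) / d)²

z_{α/2} = 1.645 (for α = 0.1, two-sided)
z_β = 0.739 (for power = 0.77)
d = 0.6

n = ((1.645 + 0.739) / 0.6)²
n = (3.973)²
n ≈ 15.78
Round up to the next whole number: n = 16 pairs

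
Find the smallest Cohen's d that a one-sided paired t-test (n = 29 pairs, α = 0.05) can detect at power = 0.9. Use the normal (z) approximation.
d ≈ 0.54

Minimum detectable effect (paired t-test, normal approximation):
d = (z_α + z_β) / √n
d = (1.645 + 1.282) / √29
d = 2.926 / 5.385
d ≈ 0.54

By Cohen's convention (0.2 small / 0.5 medium / 0.8 large): medium effect.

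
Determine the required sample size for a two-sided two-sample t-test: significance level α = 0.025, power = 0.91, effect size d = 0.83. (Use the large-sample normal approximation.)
n = 38 per group

Sample size formula (two-sample t-test, normal approximation):
n = 2 · ((z_{α/2} + z_β) / d)²

z_{α/2} = 2.241 (for α = 0.025, two-sided)
z_β = 1.341 (for power = 0.91)
d = 0.83

n = 2 · ((2.241 + 1.341) / 0.83)²
n = 2 · (4.316)²
n ≈ 37.26
Round up to the next whole number: n = 38 per group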